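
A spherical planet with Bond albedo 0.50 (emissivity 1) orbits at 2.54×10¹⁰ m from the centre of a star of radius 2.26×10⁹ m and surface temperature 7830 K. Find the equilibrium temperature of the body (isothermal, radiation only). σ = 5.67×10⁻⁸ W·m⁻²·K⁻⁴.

The star's surface emits σT_*⁴; at distance d the flux is S = σT_*⁴(R_*/d)².
S = 5.67×10⁻⁸·(7830)⁴·(2.26×10⁹/2.54×10¹⁰)² = 1.687×10⁶ W/m².
For an isothermal sphere T⁴ = (1−a)S/(4σ) = 3.720×10¹² K⁴.

T ≈ 1390 K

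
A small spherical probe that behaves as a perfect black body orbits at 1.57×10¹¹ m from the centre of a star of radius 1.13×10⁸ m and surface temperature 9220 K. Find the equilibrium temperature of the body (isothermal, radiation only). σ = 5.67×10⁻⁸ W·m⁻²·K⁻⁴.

T ≈ 175 K

The star's surface emits σT_*⁴; at distance d the flux is S = σT_*⁴(R_*/d)².
S = 5.67×10⁻⁸·(9220)⁴·(1.13×10⁸/1.57×10¹¹)² = 212.3 W/m².
For an isothermal sphere T⁴ = (1−a)S/(4σ) = 9.359×10⁸ K⁴.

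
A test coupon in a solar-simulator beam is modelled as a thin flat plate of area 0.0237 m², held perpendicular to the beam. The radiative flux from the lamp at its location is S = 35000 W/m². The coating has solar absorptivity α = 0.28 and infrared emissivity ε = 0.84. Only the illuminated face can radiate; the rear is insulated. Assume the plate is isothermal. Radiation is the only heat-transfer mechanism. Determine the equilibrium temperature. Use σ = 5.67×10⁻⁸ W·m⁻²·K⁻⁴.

At equilibrium, absorbed power = emitted power.
Absorbing cross-section = A = 0.02370 m²; emitting surface = A = 0.02370 m² (ratio 1).
αS·A_cross = εσ·A_surf·T⁴  ⇒  T⁴ = αS/(ε·1σ).
T⁴ = 0.280·35000/(0.84·1·5.67×10⁻⁸) = 2.058×10¹¹ K⁴.
T = (2.058×10¹¹)^(1/4).

T ≈ 674 K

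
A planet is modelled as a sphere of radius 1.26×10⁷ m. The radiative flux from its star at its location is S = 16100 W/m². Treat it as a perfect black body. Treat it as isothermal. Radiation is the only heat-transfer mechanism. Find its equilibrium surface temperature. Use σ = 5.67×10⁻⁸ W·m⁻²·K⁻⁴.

At equilibrium, absorbed power = emitted power.
Absorbing cross-section = πr² = 4.988×10¹⁴ m²; emitting surface = 4πr² = 1.995×10¹⁵ m² (ratio 4).
S·A_cross = εσ·A_surf·T⁴  ⇒  T⁴ = S/(4σ).
T⁴ = 1.00·16100/(4·5.67×10⁻⁸) = 7.099×10¹⁰ K⁴.
T = (7.099×10¹⁰)^(1/4).

T ≈ 516 K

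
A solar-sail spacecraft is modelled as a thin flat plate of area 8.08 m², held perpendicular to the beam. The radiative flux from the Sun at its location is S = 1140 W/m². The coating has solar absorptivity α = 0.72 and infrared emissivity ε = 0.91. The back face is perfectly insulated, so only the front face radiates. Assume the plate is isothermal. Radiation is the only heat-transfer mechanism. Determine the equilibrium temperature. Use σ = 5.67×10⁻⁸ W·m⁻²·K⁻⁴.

T ≈ 355 K

At equilibrium, absorbed power = emitted power.
Absorbing cross-section = A = 8.080 m²; emitting surface = A = 8.080 m² (ratio 1).
αS·A_cross = εσ·A_surf·T⁴  ⇒  T⁴ = αS/(ε·1σ).
T⁴ = 0.720·1140/(0.91·1·5.67×10⁻⁸) = 1.591×10¹⁰ K⁴.
T = (1.591×10¹⁰)^(1/4).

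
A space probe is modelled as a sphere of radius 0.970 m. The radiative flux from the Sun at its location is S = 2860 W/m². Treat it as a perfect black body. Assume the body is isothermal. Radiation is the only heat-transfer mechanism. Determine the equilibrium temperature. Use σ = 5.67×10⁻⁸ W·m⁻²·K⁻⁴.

T ≈ 335 K

At equilibrium, absorbed power = emitted power.
Absorbing cross-section = πr² = 2.956 m²; emitting surface = 4πr² = 11.82 m² (ratio 4).
S·A_cross = εσ·A_surf·T⁴  ⇒  T⁴ = S/(4σ).
T⁴ = 1.00·2860/(4·5.67×10⁻⁸) = 1.261×10¹⁰ K⁴.
T = (1.261×10¹⁰)^(1/4).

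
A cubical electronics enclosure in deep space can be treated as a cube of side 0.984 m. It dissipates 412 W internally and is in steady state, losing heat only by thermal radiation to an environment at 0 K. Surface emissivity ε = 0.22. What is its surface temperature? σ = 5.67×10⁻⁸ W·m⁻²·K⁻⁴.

T ≈ 275 K

Steady state: internal power = radiated power, P = εσA T⁴.
Radiating area A = 6L² = 5.810 m².
T⁴ = P/(εσA) = 412/(0.22·5.67×10⁻⁸·5.810) = 5.685×10⁹ K⁴.
T = (5.685×10⁹)^(1/4).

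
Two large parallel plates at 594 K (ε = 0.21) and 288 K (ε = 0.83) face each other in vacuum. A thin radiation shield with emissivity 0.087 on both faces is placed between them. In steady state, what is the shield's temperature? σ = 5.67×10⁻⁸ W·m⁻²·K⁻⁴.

In steady state the net flux on the hot side equals that on the cold side.
σ(T₁⁴−T_s⁴)/D₁ = σ(T_s⁴−T₂⁴)/D₂, with D₁ = 1/ε₁+1/ε_s−1 = 15.26, D₂ = 1/ε_s+1/ε₂−1 = 11.70.
Solve for T_s⁴: T_s⁴ = (D₂·T₁⁴ + D₁·T₂⁴)/(D₁+D₂) = 5.793×10¹⁰ K⁴.

T_s ≈ 491 K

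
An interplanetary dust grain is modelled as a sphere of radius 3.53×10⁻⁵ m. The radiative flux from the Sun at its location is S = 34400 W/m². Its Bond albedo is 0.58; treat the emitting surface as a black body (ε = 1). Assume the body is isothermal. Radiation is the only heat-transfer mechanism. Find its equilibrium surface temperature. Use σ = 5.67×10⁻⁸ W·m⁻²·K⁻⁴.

T ≈ 502 K

At equilibrium, absorbed power = emitted power.
Absorbing cross-section = πr² = 3.915×10⁻⁹ m²; emitting surface = 4πr² = 1.566×10⁻⁸ m² (ratio 4).
(1−a)S·A_cross = εσ·A_surf·T⁴  ⇒  T⁴ = (1−a)S/(4σ).
T⁴ = 0.420·34400/(4·5.67×10⁻⁸) = 6.370×10¹⁰ K⁴.
T = (6.370×10¹⁰)^(1/4).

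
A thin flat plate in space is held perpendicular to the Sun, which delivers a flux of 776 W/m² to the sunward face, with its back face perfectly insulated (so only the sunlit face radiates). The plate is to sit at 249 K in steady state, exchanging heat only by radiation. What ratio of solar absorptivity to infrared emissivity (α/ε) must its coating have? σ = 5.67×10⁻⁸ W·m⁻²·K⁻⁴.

α/ε ≈ 0.281

Balance: αS·A = εσ·1A·T⁴ ⇒ α/ε = σT⁴/S.
α/ε = 5.67×10⁻⁸·(249)⁴/776 = 5.67×10⁻⁸·3.844×10⁹/776.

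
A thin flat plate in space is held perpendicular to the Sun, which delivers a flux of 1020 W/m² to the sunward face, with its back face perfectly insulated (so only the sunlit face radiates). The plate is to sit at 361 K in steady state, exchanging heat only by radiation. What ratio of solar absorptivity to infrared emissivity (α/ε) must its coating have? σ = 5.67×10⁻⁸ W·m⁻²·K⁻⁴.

Balance: αS·A = εσ·1A·T⁴ ⇒ α/ε = σT⁴/S.
α/ε = 5.67×10⁻⁸·(361)⁴/1020 = 5.67×10⁻⁸·1.698×10¹⁰/1020.

α/ε ≈ 0.944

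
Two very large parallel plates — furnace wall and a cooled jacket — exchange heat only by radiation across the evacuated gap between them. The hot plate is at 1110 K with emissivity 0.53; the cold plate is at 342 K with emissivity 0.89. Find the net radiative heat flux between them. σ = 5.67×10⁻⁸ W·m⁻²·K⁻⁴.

q ≈ 42400 W/m²

For two infinite grey parallel plates, q = σ(T₁⁴ − T₂⁴)/(1/ε₁ + 1/ε₂ − 1).
T₁⁴ − T₂⁴ = 1.518×10¹² − 1.368×10¹⁰ = 1.504×10¹² K⁴.
1/ε₁ + 1/ε₂ − 1 = 1.887 + 1.124 − 1 = 2.010.
q = 5.67×10⁻⁸ × 1.504×10¹² / 2.010.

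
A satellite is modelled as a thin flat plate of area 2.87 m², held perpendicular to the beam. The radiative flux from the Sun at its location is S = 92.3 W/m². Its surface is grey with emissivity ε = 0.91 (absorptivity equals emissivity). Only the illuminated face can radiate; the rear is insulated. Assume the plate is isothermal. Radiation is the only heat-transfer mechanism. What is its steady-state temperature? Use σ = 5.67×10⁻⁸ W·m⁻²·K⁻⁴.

T ≈ 201 K

At equilibrium, absorbed power = emitted power.
Absorbing cross-section = A = 2.870 m²; emitting surface = A = 2.870 m² (ratio 1).
εS·A_cross = εσ·A_surf·T⁴  ⇒  T⁴ = S/(1σ)   (ε cancels).
T⁴ = 92.3/(1·5.67×10⁻⁸) = 1.628×10⁹ K⁴.
T = (1.628×10⁹)^(1/4).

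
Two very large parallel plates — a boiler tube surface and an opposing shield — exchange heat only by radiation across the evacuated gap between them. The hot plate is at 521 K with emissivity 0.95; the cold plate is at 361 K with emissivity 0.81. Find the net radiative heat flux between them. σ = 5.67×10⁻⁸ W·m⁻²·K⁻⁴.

q ≈ 2500 W/m²

For two infinite grey parallel plates, q = σ(T₁⁴ − T₂⁴)/(1/ε₁ + 1/ε₂ − 1).
T₁⁴ − T₂⁴ = 7.368×10¹⁰ − 1.698×10¹⁰ = 5.670×10¹⁰ K⁴.
1/ε₁ + 1/ε₂ − 1 = 1.053 + 1.235 − 1 = 1.287.
q = 5.67×10⁻⁸ × 5.670×10¹⁰ / 1.287.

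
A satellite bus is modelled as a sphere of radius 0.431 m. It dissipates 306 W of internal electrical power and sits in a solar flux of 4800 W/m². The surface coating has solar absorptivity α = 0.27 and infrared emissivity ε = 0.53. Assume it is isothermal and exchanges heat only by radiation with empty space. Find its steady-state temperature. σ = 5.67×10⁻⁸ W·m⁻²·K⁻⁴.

At steady state, absorbed solar power + internal power = radiated power.
Absorbed: α·S·A_cross = 0.27·4800·0.5836 = 756.3 W (cross-section πr²).
Total input = 756.3 + 306 = 1062 W.
Radiated: εσ·A_surf·T⁴ with A_surf = 4πr² = 2.334 m².
T⁴ = 1062/(0.53·5.67×10⁻⁸·2.334) = 1.514×10¹⁰ K⁴.

T ≈ 351 K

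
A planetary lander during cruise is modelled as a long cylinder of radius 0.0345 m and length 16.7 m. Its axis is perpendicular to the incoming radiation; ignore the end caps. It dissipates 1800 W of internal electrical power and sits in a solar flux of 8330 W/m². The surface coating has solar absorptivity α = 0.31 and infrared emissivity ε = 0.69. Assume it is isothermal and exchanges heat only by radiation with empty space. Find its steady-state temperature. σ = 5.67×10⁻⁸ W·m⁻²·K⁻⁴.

At steady state, absorbed solar power + internal power = radiated power.
Absorbed: α·S·A_cross = 0.31·8330·1.152 = 2976 W (cross-section 2rL).
Total input = 2976 + 1800 = 4776 W.
Radiated: εσ·A_surf·T⁴ with A_surf = 2πrL = 3.620 m².
T⁴ = 4776/(0.69·5.67×10⁻⁸·3.620) = 3.372×10¹⁰ K⁴.

T ≈ 429 K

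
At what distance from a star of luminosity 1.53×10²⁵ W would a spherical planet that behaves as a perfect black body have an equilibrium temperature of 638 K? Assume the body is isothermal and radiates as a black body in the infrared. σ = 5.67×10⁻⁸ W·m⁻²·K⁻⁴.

For an isothermal black-emitting sphere, (1−a)S·πr² = σ·4πr²·T⁴ ⇒ S = 4σT⁴/(1−a).
S = 4·5.67×10⁻⁸·(638)⁴/1.00 = 37580 W/m².
Flux falls as S = L/(4πd²), so d = √(L/(4πS)) = √(1.53×10²⁵/(4π·37580)).

d ≈ 5.69×10⁹ m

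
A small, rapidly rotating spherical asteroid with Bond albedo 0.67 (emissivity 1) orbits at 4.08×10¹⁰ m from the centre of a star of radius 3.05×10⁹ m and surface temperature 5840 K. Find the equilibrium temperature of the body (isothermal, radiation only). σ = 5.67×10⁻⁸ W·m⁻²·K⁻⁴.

T ≈ 856 K

The star's surface emits σT_*⁴; at distance d the flux is S = σT_*⁴(R_*/d)².
S = 5.67×10⁻⁸·(5840)⁴·(3.05×10⁹/4.08×10¹⁰)² = 3.686×10⁵ W/m².
For an isothermal sphere T⁴ = (1−a)S/(4σ) = 5.363×10¹¹ K⁴.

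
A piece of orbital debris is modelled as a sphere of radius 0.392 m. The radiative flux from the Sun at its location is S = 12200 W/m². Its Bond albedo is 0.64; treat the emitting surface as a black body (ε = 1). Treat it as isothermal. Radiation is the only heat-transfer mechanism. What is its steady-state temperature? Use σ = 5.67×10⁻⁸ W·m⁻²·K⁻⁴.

T ≈ 373 K

At equilibrium, absorbed power = emitted power.
Absorbing cross-section = πr² = 0.4827 m²; emitting surface = 4πr² = 1.931 m² (ratio 4).
(1−a)S·A_cross = εσ·A_surf·T⁴  ⇒  T⁴ = (1−a)S/(4σ).
T⁴ = 0.360·12200/(4·5.67×10⁻⁸) = 1.937×10¹⁰ K⁴.
T = (1.937×10¹⁰)^(1/4).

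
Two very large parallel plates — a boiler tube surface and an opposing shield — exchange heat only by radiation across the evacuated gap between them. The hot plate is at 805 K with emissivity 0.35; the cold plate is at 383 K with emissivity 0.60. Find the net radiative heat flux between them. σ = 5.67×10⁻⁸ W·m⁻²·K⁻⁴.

q ≈ 6410 W/m²

For two infinite grey parallel plates, q = σ(T₁⁴ − T₂⁴)/(1/ε₁ + 1/ε₂ − 1).
T₁⁴ − T₂⁴ = 4.199×10¹¹ − 2.152×10¹⁰ = 3.984×10¹¹ K⁴.
1/ε₁ + 1/ε₂ − 1 = 2.857 + 1.667 − 1 = 3.524.
q = 5.67×10⁻⁸ × 3.984×10¹¹ / 3.524.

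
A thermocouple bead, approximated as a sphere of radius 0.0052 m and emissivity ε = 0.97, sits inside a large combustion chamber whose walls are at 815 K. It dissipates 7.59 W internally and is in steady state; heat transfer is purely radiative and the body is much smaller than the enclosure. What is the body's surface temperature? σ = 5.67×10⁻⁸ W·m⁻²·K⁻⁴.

T ≈ 959 K

For a small grey body in a large enclosure, net radiated power = εσA(T⁴ − T_w⁴).
Steady state: P = εσA(T⁴ − T_w⁴) with A = 4πr² = 3.398×10⁻⁴ m².
T⁴ = P/(εσA) + T_w⁴ = 7.59/(0.97·5.67×10⁻⁸·3.398×10⁻⁴) + (815)⁴
    = 4.061×10¹¹ + 4.412×10¹¹ = 8.473×10¹¹ K⁴.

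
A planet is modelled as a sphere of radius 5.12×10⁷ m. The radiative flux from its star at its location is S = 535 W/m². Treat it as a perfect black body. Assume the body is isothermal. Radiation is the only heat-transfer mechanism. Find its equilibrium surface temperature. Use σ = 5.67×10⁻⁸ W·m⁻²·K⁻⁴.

At equilibrium, absorbed power = emitted power.
Absorbing cross-section = πr² = 8.235×10¹⁵ m²; emitting surface = 4πr² = 3.294×10¹⁶ m² (ratio 4).
S·A_cross = εσ·A_surf·T⁴  ⇒  T⁴ = S/(4σ).
T⁴ = 1.00·535/(4·5.67×10⁻⁸) = 2.359×10⁹ K⁴.
T = (2.359×10⁹)^(1/4).

T ≈ 220 K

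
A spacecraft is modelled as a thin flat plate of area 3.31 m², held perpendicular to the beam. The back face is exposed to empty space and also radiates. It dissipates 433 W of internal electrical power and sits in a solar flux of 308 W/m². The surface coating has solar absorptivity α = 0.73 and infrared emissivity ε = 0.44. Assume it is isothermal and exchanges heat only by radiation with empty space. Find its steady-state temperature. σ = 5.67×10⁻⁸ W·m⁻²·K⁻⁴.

T ≈ 291 K

At steady state, absorbed solar power + internal power = radiated power.
Absorbed: α·S·A_cross = 0.73·308·3.310 = 744.2 W (cross-section A).
Total input = 744.2 + 433 = 1177 W.
Radiated: εσ·A_surf·T⁴ with A_surf = 2A = 6.620 m².
T⁴ = 1177/(0.44·5.67×10⁻⁸·6.620) = 7.128×10⁹ K⁴.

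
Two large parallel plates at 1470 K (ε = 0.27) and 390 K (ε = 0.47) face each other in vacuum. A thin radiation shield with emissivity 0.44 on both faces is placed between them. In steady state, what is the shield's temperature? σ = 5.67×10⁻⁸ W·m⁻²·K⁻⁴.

T_s ≈ 1180 K

In steady state the net flux on the hot side equals that on the cold side.
σ(T₁⁴−T_s⁴)/D₁ = σ(T_s⁴−T₂⁴)/D₂, with D₁ = 1/ε₁+1/ε_s−1 = 4.976, D₂ = 1/ε_s+1/ε₂−1 = 3.400.
Solve for T_s⁴: T_s⁴ = (D₂·T₁⁴ + D₁·T₂⁴)/(D₁+D₂) = 1.909×10¹² K⁴.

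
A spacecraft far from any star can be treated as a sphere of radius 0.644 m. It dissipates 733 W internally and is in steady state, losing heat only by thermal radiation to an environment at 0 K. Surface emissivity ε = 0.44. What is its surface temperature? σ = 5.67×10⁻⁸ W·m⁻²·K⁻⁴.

Steady state: internal power = radiated power, P = εσA T⁴.
Radiating area A = 4πr² = 5.212 m².
T⁴ = P/(εσA) = 733/(0.44·5.67×10⁻⁸·5.212) = 5.638×10⁹ K⁴.
T = (5.638×10⁹)^(1/4).

T ≈ 274 K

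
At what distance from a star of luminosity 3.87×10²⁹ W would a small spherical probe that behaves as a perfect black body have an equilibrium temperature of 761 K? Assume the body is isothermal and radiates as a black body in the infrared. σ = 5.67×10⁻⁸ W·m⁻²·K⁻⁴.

For an isothermal black-emitting sphere, (1−a)S·πr² = σ·4πr²·T⁴ ⇒ S = 4σT⁴/(1−a).
S = 4·5.67×10⁻⁸·(761)⁴/1.00 = 76060 W/m².
Flux falls as S = L/(4πd²), so d = √(L/(4πS)) = √(3.87×10²⁹/(4π·76060)).

d ≈ 6.36×10¹¹ m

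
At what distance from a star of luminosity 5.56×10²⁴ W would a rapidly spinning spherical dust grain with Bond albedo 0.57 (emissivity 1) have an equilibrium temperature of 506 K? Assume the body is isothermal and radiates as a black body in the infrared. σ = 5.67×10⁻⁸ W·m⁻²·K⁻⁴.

For an isothermal black-emitting sphere, (1−a)S·πr² = σ·4πr²·T⁴ ⇒ S = 4σT⁴/(1−a).
S = 4·5.67×10⁻⁸·(506)⁴/0.430 = 34580 W/m².
Flux falls as S = L/(4πd²), so d = √(L/(4πS)) = √(5.56×10²⁴/(4π·34580)).

d ≈ 3.58×10⁹ m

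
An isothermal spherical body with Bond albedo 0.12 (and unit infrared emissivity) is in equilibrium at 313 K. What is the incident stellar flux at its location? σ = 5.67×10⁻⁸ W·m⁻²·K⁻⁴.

(1−a)S·πr² = σ·4πr²·T⁴ ⇒ S = 4σT⁴/(1−a).
S = 4·5.67×10⁻⁸·9.598×10⁹/0.880.

S ≈ 2470 W/m²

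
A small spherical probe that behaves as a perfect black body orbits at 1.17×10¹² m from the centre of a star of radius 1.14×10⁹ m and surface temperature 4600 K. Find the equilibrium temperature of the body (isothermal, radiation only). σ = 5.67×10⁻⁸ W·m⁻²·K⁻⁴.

The star's surface emits σT_*⁴; at distance d the flux is S = σT_*⁴(R_*/d)².
S = 5.67×10⁻⁸·(4600)⁴·(1.14×10⁹/1.17×10¹²)² = 24.10 W/m².
For an isothermal sphere T⁴ = (1−a)S/(4σ) = 1.063×10⁸ K⁴.

T ≈ 102 K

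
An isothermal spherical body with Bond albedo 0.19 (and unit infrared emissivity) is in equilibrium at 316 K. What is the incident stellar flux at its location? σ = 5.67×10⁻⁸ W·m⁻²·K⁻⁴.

S ≈ 2790 W/m²

(1−a)S·πr² = σ·4πr²·T⁴ ⇒ S = 4σT⁴/(1−a).
S = 4·5.67×10⁻⁸·9.971×10⁹/0.810.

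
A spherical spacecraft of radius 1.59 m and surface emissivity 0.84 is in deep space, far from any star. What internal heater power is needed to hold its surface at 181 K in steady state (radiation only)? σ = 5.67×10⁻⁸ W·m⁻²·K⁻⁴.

P ≈ 1620 W

P = εσ·4πr²·T⁴.
4πr² = 31.77 m²; T⁴ = 1.073×10⁹ K⁴.
P = 0.84·5.67×10⁻⁸·31.77·1.073×10⁹.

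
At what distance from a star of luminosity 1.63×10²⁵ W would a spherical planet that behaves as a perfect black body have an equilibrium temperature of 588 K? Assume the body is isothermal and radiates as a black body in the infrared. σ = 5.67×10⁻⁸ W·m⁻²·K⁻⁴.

For an isothermal black-emitting sphere, (1−a)S·πr² = σ·4πr²·T⁴ ⇒ S = 4σT⁴/(1−a).
S = 4·5.67×10⁻⁸·(588)⁴/1.00 = 27110 W/m².
Flux falls as S = L/(4πd²), so d = √(L/(4πS)) = √(1.63×10²⁵/(4π·27110)).

d ≈ 6.92×10⁹ m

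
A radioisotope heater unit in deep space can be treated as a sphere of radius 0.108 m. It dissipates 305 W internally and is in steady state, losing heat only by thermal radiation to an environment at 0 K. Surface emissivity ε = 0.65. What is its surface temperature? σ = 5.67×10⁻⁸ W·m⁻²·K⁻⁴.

T ≈ 487 K

Steady state: internal power = radiated power, P = εσA T⁴.
Radiating area A = 4πr² = 0.1466 m².
T⁴ = P/(εσA) = 305/(0.65·5.67×10⁻⁸·0.1466) = 5.646×10¹⁰ K⁴.
T = (5.646×10¹⁰)^(1/4).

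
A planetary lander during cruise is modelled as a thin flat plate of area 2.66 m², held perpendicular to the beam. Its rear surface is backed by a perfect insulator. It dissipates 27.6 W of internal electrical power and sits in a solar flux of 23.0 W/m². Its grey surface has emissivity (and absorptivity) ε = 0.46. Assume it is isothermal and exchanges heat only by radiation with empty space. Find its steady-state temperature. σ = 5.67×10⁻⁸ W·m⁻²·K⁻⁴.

At steady state, absorbed solar power + internal power = radiated power.
Absorbed: α·S·A_cross = 0.46·23.0·2.660 = 28.14 W (cross-section A).
Total input = 28.14 + 27.6 = 55.74 W.
Radiated: εσ·A_surf·T⁴ with A_surf = A = 2.660 m².
T⁴ = 55.74/(0.46·5.67×10⁻⁸·2.660) = 8.035×10⁸ K⁴.

T ≈ 168 K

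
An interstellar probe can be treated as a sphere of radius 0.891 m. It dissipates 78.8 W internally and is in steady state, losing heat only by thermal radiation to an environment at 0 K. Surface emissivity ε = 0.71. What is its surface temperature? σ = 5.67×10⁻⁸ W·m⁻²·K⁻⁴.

Steady state: internal power = radiated power, P = εσA T⁴.
Radiating area A = 4πr² = 9.976 m².
T⁴ = P/(εσA) = 78.8/(0.71·5.67×10⁻⁸·9.976) = 1.962×10⁸ K⁴.
T = (1.962×10⁸)^(1/4).

T ≈ 118 K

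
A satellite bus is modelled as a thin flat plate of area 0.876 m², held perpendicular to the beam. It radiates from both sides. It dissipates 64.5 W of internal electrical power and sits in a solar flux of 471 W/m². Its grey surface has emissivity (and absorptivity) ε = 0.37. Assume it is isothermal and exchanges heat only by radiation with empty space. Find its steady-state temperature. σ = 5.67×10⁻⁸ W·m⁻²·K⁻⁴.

At steady state, absorbed solar power + internal power = radiated power.
Absorbed: α·S·A_cross = 0.37·471·0.8760 = 152.7 W (cross-section A).
Total input = 152.7 + 64.5 = 217.2 W.
Radiated: εσ·A_surf·T⁴ with A_surf = 2A = 1.752 m².
T⁴ = 217.2/(0.37·5.67×10⁻⁸·1.752) = 5.908×10⁹ K⁴.

T ≈ 277 K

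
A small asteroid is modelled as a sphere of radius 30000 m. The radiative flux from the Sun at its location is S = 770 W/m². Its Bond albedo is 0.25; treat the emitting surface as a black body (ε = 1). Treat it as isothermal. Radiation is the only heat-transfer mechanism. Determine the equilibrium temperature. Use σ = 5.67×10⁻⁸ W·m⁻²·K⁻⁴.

At equilibrium, absorbed power = emitted power.
Absorbing cross-section = πr² = 2.827×10⁹ m²; emitting surface = 4πr² = 1.131×10¹⁰ m² (ratio 4).
(1−a)S·A_cross = εσ·A_surf·T⁴  ⇒  T⁴ = (1−a)S/(4σ).
T⁴ = 0.750·770/(4·5.67×10⁻⁸) = 2.546×10⁹ K⁴.
T = (2.546×10⁹)^(1/4).

T ≈ 225 K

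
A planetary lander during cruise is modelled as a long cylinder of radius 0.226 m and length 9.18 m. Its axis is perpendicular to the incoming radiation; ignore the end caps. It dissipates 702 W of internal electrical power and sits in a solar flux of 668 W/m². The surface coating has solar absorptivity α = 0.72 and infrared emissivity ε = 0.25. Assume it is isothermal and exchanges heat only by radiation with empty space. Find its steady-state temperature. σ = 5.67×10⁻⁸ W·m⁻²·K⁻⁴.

At steady state, absorbed solar power + internal power = radiated power.
Absorbed: α·S·A_cross = 0.72·668·4.149 = 1996 W (cross-section 2rL).
Total input = 1996 + 702 = 2698 W.
Radiated: εσ·A_surf·T⁴ with A_surf = 2πrL = 13.04 m².
T⁴ = 2698/(0.25·5.67×10⁻⁸·13.04) = 1.460×10¹⁰ K⁴.

T ≈ 348 K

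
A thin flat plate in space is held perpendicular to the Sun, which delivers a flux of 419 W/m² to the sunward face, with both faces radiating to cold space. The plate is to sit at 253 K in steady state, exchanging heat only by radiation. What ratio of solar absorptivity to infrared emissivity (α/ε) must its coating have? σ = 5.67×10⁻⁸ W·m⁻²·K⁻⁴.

α/ε ≈ 1.11

Balance: αS·A = εσ·2A·T⁴ ⇒ α/ε = 2σT⁴/S.
α/ε = 2·5.67×10⁻⁸·(253)⁴/419 = 2·5.67×10⁻⁸·4.097×10⁹/419.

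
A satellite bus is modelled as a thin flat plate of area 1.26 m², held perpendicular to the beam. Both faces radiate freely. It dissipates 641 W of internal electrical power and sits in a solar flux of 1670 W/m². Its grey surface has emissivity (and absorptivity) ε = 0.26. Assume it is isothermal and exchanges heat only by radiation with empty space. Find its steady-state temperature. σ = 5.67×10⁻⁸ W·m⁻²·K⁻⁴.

T ≈ 423 K

At steady state, absorbed solar power + internal power = radiated power.
Absorbed: α·S·A_cross = 0.26·1670·1.260 = 547.1 W (cross-section A).
Total input = 547.1 + 641 = 1188 W.
Radiated: εσ·A_surf·T⁴ with A_surf = 2A = 2.520 m².
T⁴ = 1188/(0.26·5.67×10⁻⁸·2.520) = 3.198×10¹⁰ K⁴.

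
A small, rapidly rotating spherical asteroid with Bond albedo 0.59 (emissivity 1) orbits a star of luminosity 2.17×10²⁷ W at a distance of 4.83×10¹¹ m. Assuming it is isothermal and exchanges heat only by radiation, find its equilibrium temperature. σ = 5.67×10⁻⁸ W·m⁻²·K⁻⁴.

First find the stellar flux at distance d: S = L/(4πd²) = 2.17×10²⁷/(4π·(4.83×10¹¹)²) = 740.2 W/m².
For an isothermal sphere, absorbed (1−a)S·πr² = emitted σ·4πr²·T⁴, so T⁴ = (1−a)S/(4σ).
T⁴ = 0.410·740.2/(4·5.67×10⁻⁸) = 1.338×10⁹ K⁴.

T ≈ 191 K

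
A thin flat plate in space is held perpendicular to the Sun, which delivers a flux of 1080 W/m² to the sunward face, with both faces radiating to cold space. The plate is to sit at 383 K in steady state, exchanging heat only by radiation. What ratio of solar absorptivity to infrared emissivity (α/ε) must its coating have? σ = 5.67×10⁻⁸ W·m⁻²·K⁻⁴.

Balance: αS·A = εσ·2A·T⁴ ⇒ α/ε = 2σT⁴/S.
α/ε = 2·5.67×10⁻⁸·(383)⁴/1080 = 2·5.67×10⁻⁸·2.152×10¹⁰/1080.

α/ε ≈ 2.26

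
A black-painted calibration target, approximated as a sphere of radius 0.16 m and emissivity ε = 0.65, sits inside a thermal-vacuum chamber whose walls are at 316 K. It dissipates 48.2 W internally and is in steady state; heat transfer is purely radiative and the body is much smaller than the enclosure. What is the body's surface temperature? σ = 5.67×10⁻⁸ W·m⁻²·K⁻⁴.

For a small grey body in a large enclosure, net radiated power = εσA(T⁴ − T_w⁴).
Steady state: P = εσA(T⁴ − T_w⁴) with A = 4πr² = 0.3217 m².
T⁴ = P/(εσA) + T_w⁴ = 48.2/(0.65·5.67×10⁻⁸·0.3217) + (316)⁴
    = 4.065×10⁹ + 9.971×10⁹ = 1.404×10¹⁰ K⁴.

T ≈ 344 K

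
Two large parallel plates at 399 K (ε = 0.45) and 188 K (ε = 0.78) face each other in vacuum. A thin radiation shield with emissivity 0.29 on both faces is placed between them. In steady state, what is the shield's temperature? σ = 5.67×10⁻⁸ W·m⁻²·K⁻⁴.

In steady state the net flux on the hot side equals that on the cold side.
σ(T₁⁴−T_s⁴)/D₁ = σ(T_s⁴−T₂⁴)/D₂, with D₁ = 1/ε₁+1/ε_s−1 = 4.670, D₂ = 1/ε_s+1/ε₂−1 = 3.730.
Solve for T_s⁴: T_s⁴ = (D₂·T₁⁴ + D₁·T₂⁴)/(D₁+D₂) = 1.195×10¹⁰ K⁴.

T_s ≈ 331 K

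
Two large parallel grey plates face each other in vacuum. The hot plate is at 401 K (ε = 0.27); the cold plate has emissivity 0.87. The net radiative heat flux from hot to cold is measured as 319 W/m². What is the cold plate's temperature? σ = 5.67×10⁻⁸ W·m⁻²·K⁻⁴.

q = σ(T₁⁴ − T₂⁴)/(1/ε₁ + 1/ε₂ − 1); denominator = 3.853.
T₂⁴ = T₁⁴ − q·(1/ε₁+1/ε₂−1)/σ = 2.586×10¹⁰ − 319·3.853/5.67×10⁻⁸
    = 4.179×10⁹ K⁴.

T₂ ≈ 254 K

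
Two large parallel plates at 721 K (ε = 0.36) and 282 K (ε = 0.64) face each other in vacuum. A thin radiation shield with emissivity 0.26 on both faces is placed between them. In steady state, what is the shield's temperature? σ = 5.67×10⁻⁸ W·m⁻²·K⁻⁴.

In steady state the net flux on the hot side equals that on the cold side.
σ(T₁⁴−T_s⁴)/D₁ = σ(T_s⁴−T₂⁴)/D₂, with D₁ = 1/ε₁+1/ε_s−1 = 5.624, D₂ = 1/ε_s+1/ε₂−1 = 4.409.
Solve for T_s⁴: T_s⁴ = (D₂·T₁⁴ + D₁·T₂⁴)/(D₁+D₂) = 1.223×10¹¹ K⁴.

T_s ≈ 591 K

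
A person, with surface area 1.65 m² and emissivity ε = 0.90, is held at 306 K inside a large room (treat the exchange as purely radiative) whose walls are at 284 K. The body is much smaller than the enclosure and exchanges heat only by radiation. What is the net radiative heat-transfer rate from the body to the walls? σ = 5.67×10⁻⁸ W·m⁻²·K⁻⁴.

P_net ≈ 190 W

For a small grey body in a large enclosure: P_net = εσA(T_body⁴ − T_wall⁴).
A = 1.65 m²; T_body⁴ − T_wall⁴ = 8.768×10⁹ − 6.505×10⁹ = 2.262×10⁹ K⁴.
|P_net| = 0.90·5.67×10⁻⁸·1.650·2.262×10⁹.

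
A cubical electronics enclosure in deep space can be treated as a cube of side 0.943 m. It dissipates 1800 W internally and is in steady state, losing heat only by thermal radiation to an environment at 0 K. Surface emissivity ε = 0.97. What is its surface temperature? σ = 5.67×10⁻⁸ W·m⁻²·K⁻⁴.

Steady state: internal power = radiated power, P = εσA T⁴.
Radiating area A = 6L² = 5.335 m².
T⁴ = P/(εσA) = 1800/(0.97·5.67×10⁻⁸·5.335) = 6.134×10⁹ K⁴.
T = (6.134×10⁹)^(1/4).

T ≈ 280 K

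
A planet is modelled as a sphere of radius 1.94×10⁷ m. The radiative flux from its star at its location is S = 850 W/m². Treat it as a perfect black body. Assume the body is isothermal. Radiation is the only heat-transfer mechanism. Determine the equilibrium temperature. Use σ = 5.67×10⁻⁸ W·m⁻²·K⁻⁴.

T ≈ 247 K

At equilibrium, absorbed power = emitted power.
Absorbing cross-section = πr² = 1.182×10¹⁵ m²; emitting surface = 4πr² = 4.729×10¹⁵ m² (ratio 4).
S·A_cross = εσ·A_surf·T⁴  ⇒  T⁴ = S/(4σ).
T⁴ = 1.00·850/(4·5.67×10⁻⁸) = 3.748×10⁹ K⁴.
T = (3.748×10⁹)^(1/4).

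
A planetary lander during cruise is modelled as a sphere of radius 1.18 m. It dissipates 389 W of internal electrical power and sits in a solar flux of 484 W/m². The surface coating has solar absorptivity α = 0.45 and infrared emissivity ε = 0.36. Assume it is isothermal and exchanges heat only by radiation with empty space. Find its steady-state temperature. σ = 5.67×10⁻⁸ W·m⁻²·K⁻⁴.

T ≈ 248 K

At steady state, absorbed solar power + internal power = radiated power.
Absorbed: α·S·A_cross = 0.45·484·4.374 = 952.7 W (cross-section πr²).
Total input = 952.7 + 389 = 1342 W.
Radiated: εσ·A_surf·T⁴ with A_surf = 4πr² = 17.50 m².
T⁴ = 1342/(0.36·5.67×10⁻⁸·17.50) = 3.757×10⁹ K⁴.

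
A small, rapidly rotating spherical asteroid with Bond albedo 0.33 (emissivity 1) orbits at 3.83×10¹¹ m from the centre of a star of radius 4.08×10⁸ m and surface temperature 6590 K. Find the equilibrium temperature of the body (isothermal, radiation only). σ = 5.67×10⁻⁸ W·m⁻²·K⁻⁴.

T ≈ 138 K

The star's surface emits σT_*⁴; at distance d the flux is S = σT_*⁴(R_*/d)².
S = 5.67×10⁻⁸·(6590)⁴·(4.08×10⁸/3.83×10¹¹)² = 121.4 W/m².
For an isothermal sphere T⁴ = (1−a)S/(4σ) = 3.585×10⁸ K⁴.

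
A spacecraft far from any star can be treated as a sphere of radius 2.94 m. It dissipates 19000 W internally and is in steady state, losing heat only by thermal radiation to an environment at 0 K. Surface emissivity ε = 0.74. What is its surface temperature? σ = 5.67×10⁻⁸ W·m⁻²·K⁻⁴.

T ≈ 254 K

Steady state: internal power = radiated power, P = εσA T⁴.
Radiating area A = 4πr² = 108.6 m².
T⁴ = P/(εσA) = 19000/(0.74·5.67×10⁻⁸·108.6) = 4.169×10⁹ K⁴.
T = (4.169×10⁹)^(1/4).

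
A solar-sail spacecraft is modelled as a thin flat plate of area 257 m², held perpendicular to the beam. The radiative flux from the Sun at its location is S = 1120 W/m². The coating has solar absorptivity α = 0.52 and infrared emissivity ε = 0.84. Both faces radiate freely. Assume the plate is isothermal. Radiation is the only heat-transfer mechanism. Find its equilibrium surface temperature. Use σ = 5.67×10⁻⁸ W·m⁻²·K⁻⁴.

At equilibrium, absorbed power = emitted power.
Absorbing cross-section = A = 257.0 m²; emitting surface = 2A = 514.0 m² (ratio 2).
αS·A_cross = εσ·A_surf·T⁴  ⇒  T⁴ = αS/(ε·2σ).
T⁴ = 0.520·1120/(0.84·2·5.67×10⁻⁸) = 6.114×10⁹ K⁴.
T = (6.114×10⁹)^(1/4).

T ≈ 280 K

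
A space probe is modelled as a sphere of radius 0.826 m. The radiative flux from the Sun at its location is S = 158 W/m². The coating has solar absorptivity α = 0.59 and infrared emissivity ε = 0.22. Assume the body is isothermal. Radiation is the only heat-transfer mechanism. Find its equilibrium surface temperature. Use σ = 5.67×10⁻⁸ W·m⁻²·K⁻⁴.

At equilibrium, absorbed power = emitted power.
Absorbing cross-section = πr² = 2.143 m²; emitting surface = 4πr² = 8.574 m² (ratio 4).
αS·A_cross = εσ·A_surf·T⁴  ⇒  T⁴ = αS/(ε·4σ).
T⁴ = 0.590·158/(0.22·4·5.67×10⁻⁸) = 1.868×10⁹ K⁴.
T = (1.868×10⁹)^(1/4).

T ≈ 208 K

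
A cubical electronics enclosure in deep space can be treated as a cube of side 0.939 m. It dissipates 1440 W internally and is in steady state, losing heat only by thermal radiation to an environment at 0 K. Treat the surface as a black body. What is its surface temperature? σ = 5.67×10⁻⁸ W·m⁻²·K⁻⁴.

Steady state: internal power = radiated power, P = εσA T⁴.
Radiating area A = 6L² = 5.290 m².
T⁴ = P/(εσA) = 1440/(1.0·5.67×10⁻⁸·5.290) = 4.801×10⁹ K⁴.
T = (4.801×10⁹)^(1/4).

T ≈ 263 K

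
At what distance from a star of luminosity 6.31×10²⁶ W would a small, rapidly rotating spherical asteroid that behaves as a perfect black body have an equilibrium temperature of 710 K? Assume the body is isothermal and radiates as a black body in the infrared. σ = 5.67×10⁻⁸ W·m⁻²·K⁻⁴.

For an isothermal black-emitting sphere, (1−a)S·πr² = σ·4πr²·T⁴ ⇒ S = 4σT⁴/(1−a).
S = 4·5.67×10⁻⁸·(710)⁴/1.00 = 57630 W/m².
Flux falls as S = L/(4πd²), so d = √(L/(4πS)) = √(6.31×10²⁶/(4π·57630)).

d ≈ 2.95×10¹⁰ m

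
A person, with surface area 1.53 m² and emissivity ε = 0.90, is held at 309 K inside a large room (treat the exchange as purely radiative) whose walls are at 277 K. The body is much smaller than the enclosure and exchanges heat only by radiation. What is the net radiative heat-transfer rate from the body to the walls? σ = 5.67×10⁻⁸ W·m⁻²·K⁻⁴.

For a small grey body in a large enclosure: P_net = εσA(T_body⁴ − T_wall⁴).
A = 1.53 m²; T_body⁴ − T_wall⁴ = 9.117×10⁹ − 5.887×10⁹ = 3.229×10⁹ K⁴.
|P_net| = 0.90·5.67×10⁻⁸·1.530·3.229×10⁹.

P_net ≈ 252 W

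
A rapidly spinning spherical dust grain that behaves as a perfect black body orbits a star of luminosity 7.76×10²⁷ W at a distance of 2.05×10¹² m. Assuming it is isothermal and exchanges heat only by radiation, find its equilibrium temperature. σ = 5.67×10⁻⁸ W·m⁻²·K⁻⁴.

T ≈ 160 K

First find the stellar flux at distance d: S = L/(4πd²) = 7.76×10²⁷/(4π·(2.05×10¹²)²) = 146.9 W/m².
For an isothermal sphere, absorbed (1−a)S·πr² = emitted σ·4πr²·T⁴, so T⁴ = (1−a)S/(4σ).
T⁴ = 1.00·146.9/(4·5.67×10⁻⁸) = 6.479×10⁸ K⁴.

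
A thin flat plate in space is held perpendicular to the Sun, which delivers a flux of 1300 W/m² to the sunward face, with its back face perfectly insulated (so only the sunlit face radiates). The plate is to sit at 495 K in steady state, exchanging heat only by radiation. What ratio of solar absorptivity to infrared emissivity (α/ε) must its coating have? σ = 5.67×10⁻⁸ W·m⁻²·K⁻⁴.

α/ε ≈ 2.62

Balance: αS·A = εσ·1A·T⁴ ⇒ α/ε = σT⁴/S.
α/ε = 5.67×10⁻⁸·(495)⁴/1300 = 5.67×10⁻⁸·6.004×10¹⁰/1300.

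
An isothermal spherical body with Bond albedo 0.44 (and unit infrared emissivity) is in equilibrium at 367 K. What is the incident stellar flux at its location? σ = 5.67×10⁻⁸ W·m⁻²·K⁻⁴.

S ≈ 7350 W/m²

(1−a)S·πr² = σ·4πr²·T⁴ ⇒ S = 4σT⁴/(1−a).
S = 4·5.67×10⁻⁸·1.814×10¹⁰/0.560.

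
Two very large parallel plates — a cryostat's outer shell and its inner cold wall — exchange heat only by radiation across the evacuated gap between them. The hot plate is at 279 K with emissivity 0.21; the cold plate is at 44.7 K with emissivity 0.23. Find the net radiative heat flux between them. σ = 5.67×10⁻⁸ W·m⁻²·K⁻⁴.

q ≈ 42.3 W/m²

For two infinite grey parallel plates, q = σ(T₁⁴ − T₂⁴)/(1/ε₁ + 1/ε₂ − 1).
T₁⁴ − T₂⁴ = 6.059×10⁹ − 3.992×10⁶ = 6.055×10⁹ K⁴.
1/ε₁ + 1/ε₂ − 1 = 4.762 + 4.348 − 1 = 8.110.
q = 5.67×10⁻⁸ × 6.055×10⁹ / 8.110.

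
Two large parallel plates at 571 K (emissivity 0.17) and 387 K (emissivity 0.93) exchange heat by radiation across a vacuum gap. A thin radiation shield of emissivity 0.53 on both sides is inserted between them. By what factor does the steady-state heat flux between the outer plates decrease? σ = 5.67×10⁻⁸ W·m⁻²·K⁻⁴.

factor ≈ 1.47

Without shield: q₀ = σΔ(T⁴)/(1/ε₁+1/ε₂−1) with denominator 5.958.
With shield the two gaps are in series; the resistances add: (1/ε₁+1/ε_s−1)+(1/ε_s+1/ε₂−1) = 6.769+1.962 = 8.731.
Heat-flux ratio q₀/q = 8.731/5.958.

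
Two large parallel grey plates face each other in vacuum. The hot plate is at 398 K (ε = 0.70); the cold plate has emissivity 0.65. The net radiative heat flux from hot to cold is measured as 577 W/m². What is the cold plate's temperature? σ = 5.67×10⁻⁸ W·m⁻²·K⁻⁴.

T₂ ≈ 267 K

q = σ(T₁⁴ − T₂⁴)/(1/ε₁ + 1/ε₂ − 1); denominator = 1.967.
T₂⁴ = T₁⁴ − q·(1/ε₁+1/ε₂−1)/σ = 2.509×10¹⁰ − 577·1.967/5.67×10⁻⁸
    = 5.075×10⁹ K⁴.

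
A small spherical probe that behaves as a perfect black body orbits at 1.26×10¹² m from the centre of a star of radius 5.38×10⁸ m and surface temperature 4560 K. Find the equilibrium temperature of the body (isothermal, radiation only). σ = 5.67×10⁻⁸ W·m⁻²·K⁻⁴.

The star's surface emits σT_*⁴; at distance d the flux is S = σT_*⁴(R_*/d)².
S = 5.67×10⁻⁸·(4560)⁴·(5.38×10⁸/1.26×10¹²)² = 4.470 W/m².
For an isothermal sphere T⁴ = (1−a)S/(4σ) = 1.971×10⁷ K⁴.

T ≈ 66.6 K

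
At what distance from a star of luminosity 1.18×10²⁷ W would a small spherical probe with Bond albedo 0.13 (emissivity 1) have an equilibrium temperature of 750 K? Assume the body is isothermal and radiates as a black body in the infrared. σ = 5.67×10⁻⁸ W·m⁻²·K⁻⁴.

For an isothermal black-emitting sphere, (1−a)S·πr² = σ·4πr²·T⁴ ⇒ S = 4σT⁴/(1−a).
S = 4·5.67×10⁻⁸·(750)⁴/0.870 = 82480 W/m².
Flux falls as S = L/(4πd²), so d = √(L/(4πS)) = √(1.18×10²⁷/(4π·82480)).

d ≈ 3.37×10¹⁰ m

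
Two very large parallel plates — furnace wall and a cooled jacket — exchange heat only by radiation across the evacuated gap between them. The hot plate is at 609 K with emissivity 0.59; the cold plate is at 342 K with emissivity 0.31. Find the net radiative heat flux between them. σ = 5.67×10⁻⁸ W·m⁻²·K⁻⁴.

q ≈ 1790 W/m²

For two infinite grey parallel plates, q = σ(T₁⁴ − T₂⁴)/(1/ε₁ + 1/ε₂ − 1).
T₁⁴ − T₂⁴ = 1.376×10¹¹ − 1.368×10¹⁰ = 1.239×10¹¹ K⁴.
1/ε₁ + 1/ε₂ − 1 = 1.695 + 3.226 − 1 = 3.921.
q = 5.67×10⁻⁸ × 1.239×10¹¹ / 3.921.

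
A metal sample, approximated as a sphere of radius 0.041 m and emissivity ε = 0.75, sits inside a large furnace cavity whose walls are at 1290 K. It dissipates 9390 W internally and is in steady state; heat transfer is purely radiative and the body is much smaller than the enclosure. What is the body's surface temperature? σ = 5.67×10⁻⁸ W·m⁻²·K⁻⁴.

For a small grey body in a large enclosure, net radiated power = εσA(T⁴ − T_w⁴).
Steady state: P = εσA(T⁴ − T_w⁴) with A = 4πr² = 0.02112 m².
T⁴ = P/(εσA) + T_w⁴ = 9390/(0.75·5.67×10⁻⁸·0.02112) + (1290)⁴
    = 1.045×10¹³ + 2.769×10¹² = 1.322×10¹³ K⁴.

T ≈ 1910 K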